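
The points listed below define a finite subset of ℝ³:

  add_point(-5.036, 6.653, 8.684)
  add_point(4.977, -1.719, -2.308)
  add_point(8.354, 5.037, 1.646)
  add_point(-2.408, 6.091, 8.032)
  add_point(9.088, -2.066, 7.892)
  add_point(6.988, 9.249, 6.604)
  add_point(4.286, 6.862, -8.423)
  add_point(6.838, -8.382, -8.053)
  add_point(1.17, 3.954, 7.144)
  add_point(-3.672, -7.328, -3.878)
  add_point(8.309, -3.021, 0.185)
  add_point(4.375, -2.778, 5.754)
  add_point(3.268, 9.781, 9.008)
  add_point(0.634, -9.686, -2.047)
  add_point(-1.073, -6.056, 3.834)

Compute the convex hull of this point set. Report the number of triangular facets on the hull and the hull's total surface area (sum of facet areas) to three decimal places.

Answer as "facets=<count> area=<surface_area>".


facets=18 area=929.403

Extreme-point indices: [0, 2, 4, 5, 6, 7, 9, 10, 12, 13, 14] — 11 of 15 on the boundary.

Facet areas (half cross-product norm):
  f1: (p14, p4, p0) → 81.1181
  f2: (p14, p13, p4) → 40.1009
  f3: (p9, p6, p0) → 145.1892
  f4: (p9, p14, p0) → 54.1940
  f5: (p9, p14, p13) → 18.4720
  f6: (p7, p13, p4) → 65.9636
  f7: (p7, p9, p13) → 21.9880
  f8: (p7, p9, p6) → 85.3315
  f9: (p12, p4, p0) → 58.5576
  f10: (p12, p5, p4) → 25.2656
  f11: (p12, p6, p0) → 78.5334
  f12: (p12, p5, p6) → 31.6417
  f13: (p10, p7, p4) → 16.9616
  f14: (p2, p7, p6) → 82.5041
  f15: (p2, p10, p7) → 29.8581
  f16: (p2, p5, p6) → 31.6749
  f17: (p2, p5, p4) → 31.5323
  f18: (p2, p10, p4) → 30.5161
Σ area = 929.403

Euler characteristic 11−27+18 = 2 ✓


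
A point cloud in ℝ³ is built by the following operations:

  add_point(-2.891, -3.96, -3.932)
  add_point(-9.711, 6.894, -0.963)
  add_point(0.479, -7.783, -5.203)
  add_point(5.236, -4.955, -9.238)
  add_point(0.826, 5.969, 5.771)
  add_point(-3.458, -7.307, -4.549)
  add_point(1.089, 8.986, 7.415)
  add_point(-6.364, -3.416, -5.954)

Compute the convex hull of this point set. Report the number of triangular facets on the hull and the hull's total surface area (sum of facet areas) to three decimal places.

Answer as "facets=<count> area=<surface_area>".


Hull vertices (7/8): indices [1, 2, 3, 4, 5, 6, 7].

Facet areas (half cross-product norm):
  f1: (p6, p3, p1) → 139.7548
  f2: (p7, p3, p1) → 63.2117
  f3: (p5, p2, p3) → 9.4461
  f4: (p5, p7, p3) → 25.2215
  f5: (p5, p7, p1) → 21.2447
  f6: (p4, p5, p2) → 34.8201
  f7: (p4, p6, p3) → 16.8349
  f8: (p4, p2, p3) → 60.2325
  f9: (p4, p6, p1) → 20.8858
  f10: (p4, p5, p1) → 96.0036
Σ area = 487.656

Euler characteristic 7−15+10 = 2 ✓

facets=10 area=487.656


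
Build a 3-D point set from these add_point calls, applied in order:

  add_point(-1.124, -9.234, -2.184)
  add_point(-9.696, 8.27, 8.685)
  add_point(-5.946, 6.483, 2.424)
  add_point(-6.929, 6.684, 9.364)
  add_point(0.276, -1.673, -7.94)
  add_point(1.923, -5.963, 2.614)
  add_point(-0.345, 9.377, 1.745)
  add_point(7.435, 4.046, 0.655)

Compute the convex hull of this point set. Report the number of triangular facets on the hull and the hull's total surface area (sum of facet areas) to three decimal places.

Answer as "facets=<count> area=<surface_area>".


Extreme-point indices: [0, 1, 2, 3, 4, 5, 6, 7] — 8 of 8 on the boundary.

Facet areas (half cross-product norm):
  f1: (p4, p0, p1) → 103.2072
  f2: (p4, p0, p7) → 60.3060
  f3: (p6, p4, p7) → 59.1089
  f4: (p5, p0, p7) → 32.2837
  f5: (p2, p4, p1) → 18.9610
  f6: (p2, p6, p1) → 21.6021
  f7: (p2, p6, p4) → 45.3202
  f8: (p3, p5, p7) → 92.1719
  f9: (p3, p6, p1) → 16.4186
  f10: (p3, p6, p7) → 44.0251
  f11: (p3, p0, p1) → 28.9410
  f12: (p3, p5, p0) → 50.0473
Σ area = 572.393

Check V−E+F: 8 − 18 + 12 = 2.

facets=12 area=572.393


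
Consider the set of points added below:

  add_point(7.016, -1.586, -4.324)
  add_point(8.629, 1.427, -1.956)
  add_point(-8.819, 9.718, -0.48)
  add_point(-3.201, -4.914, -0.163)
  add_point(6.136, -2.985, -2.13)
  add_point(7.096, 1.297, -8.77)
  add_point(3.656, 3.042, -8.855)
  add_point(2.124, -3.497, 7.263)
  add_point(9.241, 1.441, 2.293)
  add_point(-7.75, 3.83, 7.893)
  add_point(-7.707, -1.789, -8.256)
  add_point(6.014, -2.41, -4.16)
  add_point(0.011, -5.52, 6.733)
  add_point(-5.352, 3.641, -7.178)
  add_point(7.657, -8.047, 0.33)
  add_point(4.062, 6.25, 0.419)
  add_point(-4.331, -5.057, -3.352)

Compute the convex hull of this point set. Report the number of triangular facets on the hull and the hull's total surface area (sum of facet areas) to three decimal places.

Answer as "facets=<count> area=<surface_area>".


Points on the hull: [1, 2, 5, 6, 7, 8, 9, 10, 12, 13, 14, 15, 16] (13 of 17).

Facet areas (half cross-product norm):
  f1: (p9, p10, p2) → 71.6686
  f2: (p15, p6, p2) → 65.6455
  f3: (p15, p9, p2) → 65.5614
  f4: (p15, p9, p8) → 48.7237
  f5: (p5, p15, p6) → 18.8699
  f6: (p5, p10, p14) → 97.9540
  f7: (p5, p10, p6) → 18.2890
  f8: (p13, p6, p2) → 38.0275
  f9: (p13, p10, p2) → 24.3307
  f10: (p13, p10, p6) → 26.4135
  f11: (p7, p14, p8) → 42.6424
  f12: (p7, p9, p8) → 58.5923
  f13: (p1, p14, p8) → 20.5370
  f14: (p1, p5, p14) → 33.5997
  f15: (p1, p15, p8) → 14.6865
  f16: (p1, p5, p15) → 24.1450
  f17: (p12, p7, p14) → 14.8067
  f18: (p12, p7, p9) → 18.0769
  f19: (p16, p9, p10) → 49.5048
  f20: (p16, p12, p9) → 65.7692
  f21: (p16, p10, p14) → 27.3945
  f22: (p16, p12, p14) → 54.4772
Σ area = 899.716

Check V−E+F: 13 − 33 + 22 = 2.

facets=22 area=899.716


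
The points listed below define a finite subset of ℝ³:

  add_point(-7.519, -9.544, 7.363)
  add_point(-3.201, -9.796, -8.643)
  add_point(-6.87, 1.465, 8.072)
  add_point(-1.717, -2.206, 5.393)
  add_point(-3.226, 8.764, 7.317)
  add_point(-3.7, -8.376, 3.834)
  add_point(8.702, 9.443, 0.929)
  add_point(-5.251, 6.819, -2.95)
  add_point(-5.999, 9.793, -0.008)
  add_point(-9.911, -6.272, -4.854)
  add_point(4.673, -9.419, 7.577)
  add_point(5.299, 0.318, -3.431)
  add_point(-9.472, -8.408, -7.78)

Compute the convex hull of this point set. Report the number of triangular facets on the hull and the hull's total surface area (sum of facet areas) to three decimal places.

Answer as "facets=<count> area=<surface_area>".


facets=18 area=1123.206

11 of the 13 inputs are extreme points: [0, 1, 2, 4, 6, 7, 8, 9, 10, 11, 12].

Facet areas (half cross-product norm):
  f1: (p2, p8, p9) → 87.4422
  f2: (p4, p8, p6) → 53.0239
  f3: (p4, p2, p8) → 32.3272
  f4: (p4, p10, p6) → 128.1741
  f5: (p4, p10, p2) → 62.3344
  f6: (p0, p2, p9) → 69.9419
  f7: (p0, p10, p2) → 67.2145
  f8: (p0, p1, p10) → 98.0561
  f9: (p12, p8, p9) → 21.0076
  f10: (p12, p0, p9) → 18.9646
  f11: (p12, p0, p1) → 49.6087
  f12: (p7, p8, p6) → 30.9635
  f13: (p7, p12, p8) → 20.9550
  f14: (p7, p12, p1) → 53.5352
  f15: (p11, p10, p6) → 75.4785
  f16: (p11, p1, p10) → 101.8448
  f17: (p11, p7, p6) → 64.9221
  f18: (p11, p7, p1) → 87.4119
Σ area = 1123.206

Euler characteristic 11−27+18 = 2 ✓


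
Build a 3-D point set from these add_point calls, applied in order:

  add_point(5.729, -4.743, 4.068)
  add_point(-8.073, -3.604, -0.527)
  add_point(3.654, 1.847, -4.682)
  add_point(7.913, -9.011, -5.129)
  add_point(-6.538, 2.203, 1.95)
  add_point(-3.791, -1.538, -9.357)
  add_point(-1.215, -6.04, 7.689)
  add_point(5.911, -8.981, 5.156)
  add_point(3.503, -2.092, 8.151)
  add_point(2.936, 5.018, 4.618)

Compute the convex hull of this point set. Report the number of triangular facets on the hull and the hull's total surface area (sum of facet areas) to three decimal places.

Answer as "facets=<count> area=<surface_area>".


facets=16 area=672.084

Extreme-point indices: [0, 1, 2, 3, 4, 5, 6, 7, 8, 9] — 10 of 10 on the boundary.

Facet areas (half cross-product norm):
  f1: (p5, p3, p1) → 72.7739
  f2: (p4, p5, p1) → 32.5368
  f3: (p4, p6, p1) → 34.6605
  f4: (p2, p9, p3) → 53.5927
  f5: (p2, p5, p3) → 54.8608
  f6: (p2, p4, p9) → 48.5961
  f7: (p2, p4, p5) → 52.9755
  f8: (p7, p3, p1) → 82.5715
  f9: (p7, p6, p1) → 40.9013
  f10: (p0, p9, p3) → 45.6369
  f11: (p0, p7, p3) → 22.3105
  f12: (p8, p7, p6) → 22.7584
  f13: (p8, p4, p9) → 40.6583
  f14: (p8, p4, p6) → 34.9827
  f15: (p8, p0, p9) → 21.1131
  f16: (p8, p0, p7) → 11.1546
Σ area = 672.084

Euler characteristic 10−24+16 = 2 ✓


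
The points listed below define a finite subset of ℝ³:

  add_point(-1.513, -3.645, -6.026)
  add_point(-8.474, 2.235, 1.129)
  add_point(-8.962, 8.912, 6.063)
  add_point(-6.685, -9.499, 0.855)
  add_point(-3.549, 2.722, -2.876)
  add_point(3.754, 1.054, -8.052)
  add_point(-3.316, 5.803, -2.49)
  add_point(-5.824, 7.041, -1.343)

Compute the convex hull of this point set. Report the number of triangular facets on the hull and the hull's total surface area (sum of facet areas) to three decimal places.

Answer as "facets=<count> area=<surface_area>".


facets=10 area=387.922

Points on the hull: [0, 1, 2, 3, 5, 6, 7] (7 of 8).

Facet areas (half cross-product norm):
  f1: (p3, p5, p2) → 154.7993
  f2: (p0, p3, p5) → 16.7748
  f3: (p7, p0, p5) → 44.7718
  f4: (p6, p5, p2) → 18.7904
  f5: (p6, p7, p2) → 8.2798
  f6: (p6, p7, p5) → 3.3967
  f7: (p1, p0, p3) → 54.6886
  f8: (p1, p7, p0) → 34.6448
  f9: (p1, p3, p2) → 28.5379
  f10: (p1, p7, p2) → 23.2377
Σ area = 387.922

Check V−E+F: 7 − 15 + 10 = 2.


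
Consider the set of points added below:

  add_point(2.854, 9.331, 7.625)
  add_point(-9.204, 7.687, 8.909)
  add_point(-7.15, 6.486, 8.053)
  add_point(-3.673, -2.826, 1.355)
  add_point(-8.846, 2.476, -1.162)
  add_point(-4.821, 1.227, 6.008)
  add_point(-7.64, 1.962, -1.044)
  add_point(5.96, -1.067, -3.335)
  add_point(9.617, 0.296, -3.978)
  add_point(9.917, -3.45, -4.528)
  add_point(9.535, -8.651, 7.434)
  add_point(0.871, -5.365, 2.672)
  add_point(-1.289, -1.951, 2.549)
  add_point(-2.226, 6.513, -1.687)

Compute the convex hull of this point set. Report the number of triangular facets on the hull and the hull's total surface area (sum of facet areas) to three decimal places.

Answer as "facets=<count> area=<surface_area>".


Hull vertices (10/14): indices [0, 1, 3, 4, 5, 8, 9, 10, 11, 13].

Per-facet area ½‖(b−a)×(c−a)‖:
  f1: (p10, p0, p1) → 114.5477
  f2: (p13, p0, p1) → 61.5022
  f3: (p5, p10, p1) → 39.2838
  f4: (p5, p3, p1) → 13.5386
  f5: (p11, p10, p9) → 58.0474
  f6: (p11, p3, p9) → 28.4744
  f7: (p11, p5, p10) → 40.0187
  f8: (p11, p5, p3) → 16.1845
  f9: (p8, p13, p9) → 21.6029
  f10: (p8, p13, p0) → 73.7048
  f11: (p8, p10, p9) → 23.9416
  f12: (p8, p10, p0) → 114.4310
  f13: (p4, p3, p1) → 44.3302
  f14: (p4, p13, p1) → 43.5735
  f15: (p4, p3, p9) → 49.9715
  f16: (p4, p13, p9) → 58.4230
Σ area = 801.576

Euler: V−E+F = 10−24+16 = 2.

facets=16 area=801.576


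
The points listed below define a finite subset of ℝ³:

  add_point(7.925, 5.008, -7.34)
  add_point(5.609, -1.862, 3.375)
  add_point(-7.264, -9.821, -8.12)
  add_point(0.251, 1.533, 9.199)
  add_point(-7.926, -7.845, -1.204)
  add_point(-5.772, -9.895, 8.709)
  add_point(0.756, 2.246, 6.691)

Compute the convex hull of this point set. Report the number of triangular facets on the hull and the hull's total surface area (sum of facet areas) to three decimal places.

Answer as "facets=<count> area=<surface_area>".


facets=10 area=658.880

Hull vertices (7/7): indices [0, 1, 2, 3, 4, 5, 6].

Area of each hull facet:
  f1: (p3, p5, p4) → 66.8364
  f2: (p2, p0, p4) → 75.7205
  f3: (p2, p5, p4) → 20.0565
  f4: (p6, p0, p4) → 123.3578
  f5: (p6, p3, p4) → 20.1368
  f6: (p6, p3, p0) → 5.9575
  f7: (p1, p2, p0) → 121.4063
  f8: (p1, p2, p5) → 120.5503
  f9: (p1, p3, p0) → 49.3963
  f10: (p1, p3, p5) → 55.4621
Σ area = 658.880

Check V−E+F: 7 − 15 + 10 = 2.


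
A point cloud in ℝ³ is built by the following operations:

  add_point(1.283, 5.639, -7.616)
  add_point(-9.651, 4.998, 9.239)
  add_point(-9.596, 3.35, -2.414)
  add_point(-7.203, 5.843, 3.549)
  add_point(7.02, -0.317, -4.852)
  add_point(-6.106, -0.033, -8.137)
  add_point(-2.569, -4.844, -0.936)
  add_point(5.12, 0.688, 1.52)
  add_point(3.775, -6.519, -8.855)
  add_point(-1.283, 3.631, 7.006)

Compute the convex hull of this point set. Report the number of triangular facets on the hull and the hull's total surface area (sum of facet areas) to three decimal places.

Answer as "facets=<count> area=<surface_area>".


facets=16 area=643.617

10 of the 10 inputs are extreme points: [0, 1, 2, 3, 4, 5, 6, 7, 8, 9].

Facet areas (half cross-product norm):
  f1: (p7, p8, p4) → 23.9074
  f2: (p2, p3, p1) → 17.1917
  f3: (p6, p7, p8) → 49.3072
  f4: (p6, p5, p8) → 46.2375
  f5: (p6, p2, p1) → 64.0915
  f6: (p6, p2, p5) → 34.5510
  f7: (p0, p7, p4) → 29.3155
  f8: (p0, p2, p3) → 42.2946
  f9: (p0, p2, p5) → 34.9787
  f10: (p0, p8, p4) → 34.9660
  f11: (p0, p5, p8) → 52.2483
  f12: (p9, p0, p3) → 50.1527
  f13: (p9, p0, p7) → 49.1568
  f14: (p9, p3, p1) → 22.2393
  f15: (p9, p6, p1) → 50.3828
  f16: (p9, p6, p7) → 42.5960
Σ area = 643.617

Euler: V−E+F = 10−24+16 = 2.


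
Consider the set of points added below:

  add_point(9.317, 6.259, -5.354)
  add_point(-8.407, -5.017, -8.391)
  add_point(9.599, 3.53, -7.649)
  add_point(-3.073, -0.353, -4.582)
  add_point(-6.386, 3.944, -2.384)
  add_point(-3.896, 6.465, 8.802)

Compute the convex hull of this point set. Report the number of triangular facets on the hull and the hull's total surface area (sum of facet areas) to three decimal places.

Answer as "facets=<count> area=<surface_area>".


facets=6 area=476.536

Hull vertices (5/6): indices [0, 1, 2, 4, 5].

Area of each hull facet:
  f1: (p5, p2, p1) → 187.9009
  f2: (p0, p5, p2) → 29.3491
  f3: (p4, p2, p1) → 92.3754
  f4: (p4, p0, p2) → 28.7747
  f5: (p4, p5, p1) → 43.5775
  f6: (p4, p0, p5) → 94.5587
Σ area = 476.536

Euler characteristic 5−9+6 = 2 ✓


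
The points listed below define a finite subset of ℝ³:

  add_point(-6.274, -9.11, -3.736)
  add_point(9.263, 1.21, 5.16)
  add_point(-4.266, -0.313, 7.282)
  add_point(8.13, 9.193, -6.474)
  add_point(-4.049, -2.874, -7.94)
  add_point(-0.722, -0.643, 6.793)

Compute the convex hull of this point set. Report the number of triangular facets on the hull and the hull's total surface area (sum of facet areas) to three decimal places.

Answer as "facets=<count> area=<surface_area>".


Extreme-point indices: [0, 1, 2, 3, 4, 5] — 6 of 6 on the boundary.

Facet areas (half cross-product norm):
  f1: (p3, p1, p0) → 144.9686
  f2: (p2, p3, p1) → 96.9239
  f3: (p4, p3, p0) → 47.3326
  f4: (p4, p2, p0) → 55.4671
  f5: (p4, p2, p3) → 130.3885
  f6: (p5, p1, p0) → 70.1186
  f7: (p5, p2, p0) → 25.5761
  f8: (p5, p2, p1) → 5.0042
Σ area = 575.780

Check V−E+F: 6 − 12 + 8 = 2.

facets=8 area=575.780


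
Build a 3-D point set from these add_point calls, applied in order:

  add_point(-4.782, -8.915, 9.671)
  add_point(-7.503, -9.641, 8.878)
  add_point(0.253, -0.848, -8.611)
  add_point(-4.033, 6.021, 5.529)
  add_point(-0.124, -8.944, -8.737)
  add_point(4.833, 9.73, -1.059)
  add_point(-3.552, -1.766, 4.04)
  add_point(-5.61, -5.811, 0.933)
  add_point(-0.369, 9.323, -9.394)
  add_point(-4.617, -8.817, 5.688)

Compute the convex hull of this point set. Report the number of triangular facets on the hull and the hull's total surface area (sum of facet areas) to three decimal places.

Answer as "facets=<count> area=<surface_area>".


facets=12 area=759.733

Extreme-point indices: [0, 1, 2, 3, 4, 5, 7, 8] — 8 of 10 on the boundary.

Triangle areas on the boundary:
  f1: (p4, p0, p1) → 27.7600
  f2: (p4, p0, p5) → 188.2386
  f3: (p3, p8, p5) → 57.1735
  f4: (p3, p0, p1) → 22.1873
  f5: (p3, p0, p5) → 78.6021
  f6: (p7, p4, p1) → 36.0557
  f7: (p7, p4, p8) → 102.2971
  f8: (p7, p3, p1) → 57.3903
  f9: (p7, p3, p8) → 99.8138
  f10: (p2, p8, p5) → 50.1709
  f11: (p2, p4, p5) → 34.1952
  f12: (p2, p4, p8) → 5.8481
Σ area = 759.733

Euler: V−E+F = 8−18+12 = 2.


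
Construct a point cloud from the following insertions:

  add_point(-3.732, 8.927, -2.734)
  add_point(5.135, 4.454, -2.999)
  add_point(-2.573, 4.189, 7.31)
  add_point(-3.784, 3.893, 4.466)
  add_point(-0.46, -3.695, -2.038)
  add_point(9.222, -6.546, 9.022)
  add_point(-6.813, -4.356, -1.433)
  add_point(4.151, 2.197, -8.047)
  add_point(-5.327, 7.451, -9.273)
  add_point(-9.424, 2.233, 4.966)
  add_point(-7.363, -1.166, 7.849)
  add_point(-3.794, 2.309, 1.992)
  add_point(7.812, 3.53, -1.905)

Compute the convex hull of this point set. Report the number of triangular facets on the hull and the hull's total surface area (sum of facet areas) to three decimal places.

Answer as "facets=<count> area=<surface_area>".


facets=16 area=821.429

Hull vertices (10/13): indices [0, 2, 4, 5, 6, 7, 8, 9, 10, 12].

Facet areas (half cross-product norm):
  f1: (p8, p0, p9) → 37.0665
  f2: (p6, p8, p9) → 66.9938
  f3: (p2, p0, p9) → 40.3738
  f4: (p12, p8, p0) → 43.2764
  f5: (p12, p2, p5) → 95.8654
  f6: (p12, p2, p0) → 67.2617
  f7: (p10, p2, p9) → 16.9854
  f8: (p10, p2, p5) → 57.7767
  f9: (p10, p6, p9) → 22.9758
  f10: (p10, p6, p5) → 85.5473
  f11: (p7, p6, p8) → 72.1819
  f12: (p7, p12, p8) → 35.5372
  f13: (p7, p12, p5) → 45.6353
  f14: (p4, p6, p5) → 40.0830
  f15: (p4, p7, p5) → 69.1986
  f16: (p4, p7, p6) → 24.6706
Σ area = 821.429

Check V−E+F: 10 − 24 + 16 = 2.


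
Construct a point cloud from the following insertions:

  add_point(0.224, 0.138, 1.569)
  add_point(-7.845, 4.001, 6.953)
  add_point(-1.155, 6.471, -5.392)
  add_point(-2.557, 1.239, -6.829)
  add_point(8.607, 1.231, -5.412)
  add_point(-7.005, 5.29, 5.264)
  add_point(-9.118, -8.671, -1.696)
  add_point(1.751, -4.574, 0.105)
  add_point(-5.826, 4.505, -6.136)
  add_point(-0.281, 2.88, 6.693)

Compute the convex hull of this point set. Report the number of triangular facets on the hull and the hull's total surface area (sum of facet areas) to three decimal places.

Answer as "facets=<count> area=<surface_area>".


facets=14 area=597.081

Extreme-point indices: [1, 2, 3, 4, 5, 6, 7, 8, 9] — 9 of 10 on the boundary.

Per-facet area ½‖(b−a)×(c−a)‖:
  f1: (p7, p4, p6) → 43.4374
  f2: (p3, p4, p6) → 64.9685
  f3: (p3, p2, p4) → 30.2727
  f4: (p9, p7, p4) → 53.4056
  f5: (p9, p5, p1) → 8.3211
  f6: (p9, p1, p6) → 58.7948
  f7: (p9, p7, p6) → 58.8025
  f8: (p9, p2, p4) → 68.6839
  f9: (p9, p5, p2) → 43.1947
  f10: (p8, p3, p2) → 11.2183
  f11: (p8, p5, p2) → 29.3342
  f12: (p8, p3, p6) → 30.0214
  f13: (p8, p1, p6) → 87.6962
  f14: (p8, p5, p1) → 8.9293
Σ area = 597.081

Check V−E+F: 9 − 21 + 14 = 2.


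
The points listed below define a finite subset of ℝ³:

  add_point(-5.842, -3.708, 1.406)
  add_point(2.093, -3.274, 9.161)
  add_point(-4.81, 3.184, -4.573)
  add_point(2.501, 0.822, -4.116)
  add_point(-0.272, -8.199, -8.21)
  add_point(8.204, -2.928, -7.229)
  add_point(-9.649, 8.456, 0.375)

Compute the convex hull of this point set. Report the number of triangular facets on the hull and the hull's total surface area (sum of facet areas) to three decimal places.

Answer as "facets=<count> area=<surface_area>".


facets=10 area=569.492

Extreme-point indices: [0, 1, 2, 3, 4, 5, 6] — 7 of 7 on the boundary.

Area of each hull facet:
  f1: (p1, p4, p5) → 85.7034
  f2: (p0, p4, p6) → 69.1846
  f3: (p0, p1, p6) → 69.0591
  f4: (p0, p1, p4) → 64.5515
  f5: (p2, p5, p6) → 33.3310
  f6: (p2, p4, p6) → 24.3640
  f7: (p2, p4, p5) → 62.8596
  f8: (p3, p5, p6) → 7.0912
  f9: (p3, p1, p6) → 103.1647
  f10: (p3, p1, p5) → 50.1829
Σ area = 569.492

Euler: V−E+F = 7−15+10 = 2.


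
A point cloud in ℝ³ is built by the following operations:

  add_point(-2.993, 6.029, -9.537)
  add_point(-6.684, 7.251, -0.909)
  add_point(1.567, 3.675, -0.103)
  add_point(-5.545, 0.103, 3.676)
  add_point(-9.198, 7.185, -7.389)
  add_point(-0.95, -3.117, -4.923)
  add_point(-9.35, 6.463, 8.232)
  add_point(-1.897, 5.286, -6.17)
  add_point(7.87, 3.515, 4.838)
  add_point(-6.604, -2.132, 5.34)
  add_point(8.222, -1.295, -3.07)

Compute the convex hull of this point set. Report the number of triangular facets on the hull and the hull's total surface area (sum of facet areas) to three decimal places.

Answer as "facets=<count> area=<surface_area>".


facets=12 area=695.814

Hull vertices (8/11): indices [0, 1, 4, 5, 6, 8, 9, 10].

Area of each hull facet:
  f1: (p0, p5, p10) → 49.5053
  f2: (p9, p5, p10) → 53.8555
  f3: (p8, p9, p6) → 73.5525
  f4: (p8, p9, p10) → 71.4215
  f5: (p8, p0, p10) → 68.6265
  f6: (p4, p0, p5) → 34.1773
  f7: (p4, p9, p5) → 77.3482
  f8: (p4, p9, p6) → 71.4226
  f9: (p1, p8, p0) → 75.9978
  f10: (p1, p4, p0) → 23.1578
  f11: (p1, p8, p6) → 76.3990
  f12: (p1, p4, p6) → 20.3495
Σ area = 695.814

Euler: V−E+F = 8−18+12 = 2.


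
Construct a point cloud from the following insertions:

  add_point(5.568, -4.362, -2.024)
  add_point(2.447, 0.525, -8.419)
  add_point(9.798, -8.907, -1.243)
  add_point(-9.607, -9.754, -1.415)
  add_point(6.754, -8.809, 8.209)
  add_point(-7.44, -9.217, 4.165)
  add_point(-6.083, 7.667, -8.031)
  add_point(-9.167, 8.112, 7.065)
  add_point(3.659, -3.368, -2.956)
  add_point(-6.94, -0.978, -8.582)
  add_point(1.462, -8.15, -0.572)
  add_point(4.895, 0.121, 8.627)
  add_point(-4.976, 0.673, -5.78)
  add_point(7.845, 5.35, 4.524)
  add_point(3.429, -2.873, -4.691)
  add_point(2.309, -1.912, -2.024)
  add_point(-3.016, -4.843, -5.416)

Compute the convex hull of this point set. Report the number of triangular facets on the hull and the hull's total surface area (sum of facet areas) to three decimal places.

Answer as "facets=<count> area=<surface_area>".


Hull vertices (11/17): indices [1, 2, 3, 4, 5, 6, 7, 9, 11, 13, 16].

Triangle areas on the boundary:
  f1: (p4, p2, p3) → 92.0838
  f2: (p16, p2, p3) → 59.7327
  f3: (p16, p9, p3) → 28.8932
  f4: (p16, p9, p2) → 20.7578
  f5: (p6, p7, p3) → 136.7960
  f6: (p6, p9, p3) → 34.4991
  f7: (p5, p7, p3) → 51.9266
  f8: (p5, p4, p3) → 35.3804
  f9: (p5, p4, p7) → 130.2996
  f10: (p11, p4, p7) → 56.2018
  f11: (p1, p9, p2) → 60.0976
  f12: (p1, p6, p9) → 40.0115
  f13: (p13, p6, p7) → 126.1307
  f14: (p13, p11, p7) → 58.9853
  f15: (p13, p1, p6) → 82.4801
  f16: (p13, p1, p2) → 93.8076
  f17: (p13, p4, p2) → 70.4896
  f18: (p13, p11, p4) → 26.6877
Σ area = 1205.261

Euler: V−E+F = 11−27+18 = 2.

facets=18 area=1205.261


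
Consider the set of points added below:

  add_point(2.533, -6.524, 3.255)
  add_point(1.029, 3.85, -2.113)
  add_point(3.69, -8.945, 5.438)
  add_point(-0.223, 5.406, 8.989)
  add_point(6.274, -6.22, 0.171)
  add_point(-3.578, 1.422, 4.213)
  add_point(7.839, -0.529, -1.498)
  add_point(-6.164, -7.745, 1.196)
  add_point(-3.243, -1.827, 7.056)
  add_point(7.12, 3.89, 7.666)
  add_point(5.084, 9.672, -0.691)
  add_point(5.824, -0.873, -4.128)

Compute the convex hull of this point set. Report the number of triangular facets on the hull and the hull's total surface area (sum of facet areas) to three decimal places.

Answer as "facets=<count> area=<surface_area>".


facets=18 area=609.623

Extreme-point indices: [1, 2, 3, 4, 5, 6, 7, 8, 9, 10, 11] — 11 of 12 on the boundary.

Per-facet area ½‖(b−a)×(c−a)‖:
  f1: (p11, p10, p6) → 17.6496
  f2: (p5, p3, p10) → 41.4246
  f3: (p8, p2, p7) → 41.5678
  f4: (p8, p2, p3) → 36.9843
  f5: (p8, p5, p7) → 19.0923
  f6: (p8, p5, p3) → 15.2750
  f7: (p9, p2, p3) → 51.2629
  f8: (p9, p10, p6) → 46.6817
  f9: (p9, p3, p10) → 38.9438
  f10: (p1, p11, p7) → 48.8497
  f11: (p1, p11, p10) → 24.8257
  f12: (p1, p5, p7) → 40.2317
  f13: (p1, p5, p10) → 27.1474
  f14: (p4, p11, p6) → 10.2093
  f15: (p4, p9, p6) → 30.9734
  f16: (p4, p9, p2) → 40.5050
  f17: (p4, p2, p7) → 34.9153
  f18: (p4, p11, p7) → 43.0832
Σ area = 609.623

Euler characteristic 11−27+18 = 2 ✓


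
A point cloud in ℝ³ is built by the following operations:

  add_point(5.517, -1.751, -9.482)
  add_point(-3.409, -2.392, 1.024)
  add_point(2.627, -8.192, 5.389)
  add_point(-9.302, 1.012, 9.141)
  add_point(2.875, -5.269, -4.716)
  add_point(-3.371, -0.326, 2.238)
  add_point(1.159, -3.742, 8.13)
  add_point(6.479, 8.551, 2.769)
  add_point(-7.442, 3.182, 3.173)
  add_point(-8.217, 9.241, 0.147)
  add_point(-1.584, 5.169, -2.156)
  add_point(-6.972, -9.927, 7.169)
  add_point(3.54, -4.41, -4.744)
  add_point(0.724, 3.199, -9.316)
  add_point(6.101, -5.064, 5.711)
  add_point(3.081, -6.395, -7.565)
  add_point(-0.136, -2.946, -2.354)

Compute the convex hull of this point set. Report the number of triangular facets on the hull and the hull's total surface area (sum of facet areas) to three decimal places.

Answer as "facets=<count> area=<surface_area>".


Extreme-point indices: [0, 2, 3, 6, 7, 9, 11, 13, 14, 15] — 10 of 17 on the boundary.

Per-facet area ½‖(b−a)×(c−a)‖:
  f1: (p9, p7, p3) → 91.2049
  f2: (p9, p11, p3) → 60.1120
  f3: (p6, p7, p3) → 83.2014
  f4: (p6, p11, p3) → 52.4863
  f5: (p13, p0, p7) → 49.6759
  f6: (p13, p9, p7) → 91.8385
  f7: (p13, p9, p11) → 143.6160
  f8: (p14, p0, p7) → 98.7308
  f9: (p14, p6, p7) → 39.1678
  f10: (p15, p13, p11) → 89.4257
  f11: (p15, p13, p0) → 18.4396
  f12: (p15, p14, p0) → 37.7242
  f13: (p2, p6, p11) → 26.3201
  f14: (p2, p14, p6) → 11.7574
  f15: (p2, p15, p11) → 63.0556
  f16: (p2, p15, p14) → 30.6216
Σ area = 987.378

Euler: V−E+F = 10−24+16 = 2.

facets=16 area=987.378


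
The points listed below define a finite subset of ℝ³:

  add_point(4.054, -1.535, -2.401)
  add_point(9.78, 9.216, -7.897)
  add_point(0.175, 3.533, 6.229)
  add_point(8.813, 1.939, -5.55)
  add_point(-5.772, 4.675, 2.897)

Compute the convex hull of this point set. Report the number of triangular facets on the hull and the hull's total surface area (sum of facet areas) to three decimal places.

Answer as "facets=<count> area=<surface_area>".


facets=6 area=290.183

Points on the hull: [0, 1, 2, 3, 4] (5 of 5).

Triangle areas on the boundary:
  f1: (p0, p1, p4) → 84.8442
  f2: (p2, p1, p4) → 62.1901
  f3: (p2, p0, p4) → 37.0940
  f4: (p3, p0, p1) → 17.7612
  f5: (p3, p2, p1) → 55.2920
  f6: (p3, p2, p0) → 33.0016
Σ area = 290.183

Check V−E+F: 5 − 9 + 6 = 2.


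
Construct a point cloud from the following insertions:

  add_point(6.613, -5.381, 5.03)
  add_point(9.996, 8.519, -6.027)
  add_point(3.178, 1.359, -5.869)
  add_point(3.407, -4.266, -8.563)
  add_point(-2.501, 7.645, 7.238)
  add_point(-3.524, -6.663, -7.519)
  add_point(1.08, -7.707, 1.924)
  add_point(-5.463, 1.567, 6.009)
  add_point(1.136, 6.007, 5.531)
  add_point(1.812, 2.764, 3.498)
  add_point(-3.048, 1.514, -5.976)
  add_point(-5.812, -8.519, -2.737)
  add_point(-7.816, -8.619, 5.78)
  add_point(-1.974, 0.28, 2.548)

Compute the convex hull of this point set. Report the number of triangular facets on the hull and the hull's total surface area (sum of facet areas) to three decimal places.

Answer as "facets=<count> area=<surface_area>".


facets=18 area=882.698

Hull vertices (11/14): indices [0, 1, 3, 4, 5, 6, 7, 8, 10, 11, 12].

Area of each hull facet:
  f1: (p0, p4, p12) → 109.7756
  f2: (p0, p3, p1) → 100.2002
  f3: (p10, p4, p1) → 105.0504
  f4: (p10, p3, p1) → 63.2514
  f5: (p8, p4, p1) → 21.3466
  f6: (p8, p0, p1) → 92.5586
  f7: (p8, p0, p4) → 19.0795
  f8: (p6, p0, p12) → 26.3712
  f9: (p6, p0, p3) → 37.6636
  f10: (p7, p4, p12) → 9.7537
  f11: (p7, p10, p12) → 63.9109
  f12: (p7, p10, p4) → 41.8232
  f13: (p5, p10, p3) → 28.9783
  f14: (p5, p6, p3) → 37.8614
  f15: (p11, p6, p12) → 34.2228
  f16: (p11, p5, p6) → 23.3426
  f17: (p11, p10, p12) → 44.5268
  f18: (p11, p5, p10) → 22.9817
Σ area = 882.698

Euler characteristic 11−27+18 = 2 ✓


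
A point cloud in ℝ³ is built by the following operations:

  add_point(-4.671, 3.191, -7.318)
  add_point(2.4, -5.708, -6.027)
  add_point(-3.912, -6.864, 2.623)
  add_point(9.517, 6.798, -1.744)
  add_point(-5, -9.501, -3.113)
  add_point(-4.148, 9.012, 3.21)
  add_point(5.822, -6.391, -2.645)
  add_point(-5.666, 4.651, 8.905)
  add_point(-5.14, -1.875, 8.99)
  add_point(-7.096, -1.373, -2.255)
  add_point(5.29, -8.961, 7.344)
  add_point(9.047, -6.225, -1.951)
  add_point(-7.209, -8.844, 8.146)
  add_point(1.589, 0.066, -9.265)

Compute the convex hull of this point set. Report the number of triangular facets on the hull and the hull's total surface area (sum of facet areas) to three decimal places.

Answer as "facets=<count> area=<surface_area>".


facets=20 area=1045.131

Points on the hull: [0, 1, 3, 4, 5, 7, 8, 9, 10, 11, 12, 13] (12 of 14).

Per-facet area ½‖(b−a)×(c−a)‖:
  f1: (p11, p13, p3) → 69.5385
  f2: (p7, p5, p3) → 50.1899
  f3: (p0, p5, p3) → 83.6551
  f4: (p0, p13, p3) → 46.0826
  f5: (p4, p0, p13) → 46.2856
  f6: (p10, p11, p3) → 65.3576
  f7: (p10, p7, p3) → 144.5917
  f8: (p10, p4, p12) → 69.5921
  f9: (p10, p4, p11) → 70.7464
  f10: (p1, p11, p13) → 23.7211
  f11: (p1, p4, p13) → 26.5123
  f12: (p1, p4, p11) → 29.5436
  f13: (p9, p4, p12) → 47.4807
  f14: (p9, p4, p0) → 27.2076
  f15: (p9, p7, p12) → 73.6304
  f16: (p9, p7, p5) → 43.3665
  f17: (p9, p0, p5) → 41.6569
  f18: (p8, p7, p12) → 9.1108
  f19: (p8, p10, p12) → 44.1837
  f20: (p8, p10, p7) → 32.6774
Σ area = 1045.131

Check V−E+F: 12 − 30 + 20 = 2.


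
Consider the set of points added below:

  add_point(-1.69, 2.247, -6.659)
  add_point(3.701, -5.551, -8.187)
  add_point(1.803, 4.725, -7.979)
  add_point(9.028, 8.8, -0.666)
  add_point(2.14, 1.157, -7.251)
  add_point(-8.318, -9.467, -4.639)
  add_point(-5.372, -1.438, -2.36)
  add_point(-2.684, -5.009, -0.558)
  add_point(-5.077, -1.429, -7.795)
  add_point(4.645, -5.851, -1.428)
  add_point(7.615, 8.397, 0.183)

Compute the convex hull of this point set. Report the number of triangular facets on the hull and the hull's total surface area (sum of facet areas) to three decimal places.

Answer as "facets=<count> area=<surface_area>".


facets=16 area=505.295

Hull vertices (10/11): indices [0, 1, 2, 3, 5, 6, 7, 8, 9, 10].

Area of each hull facet:
  f1: (p2, p1, p3) → 55.8518
  f2: (p2, p10, p3) → 8.9487
  f3: (p9, p1, p5) → 44.3098
  f4: (p9, p1, p3) → 52.2408
  f5: (p9, p10, p3) → 11.6622
  f6: (p8, p6, p5) → 23.3980
  f7: (p8, p1, p5) → 44.7267
  f8: (p8, p2, p1) → 41.2236
  f9: (p0, p2, p10) → 22.0240
  f10: (p0, p6, p10) → 41.9935
  f11: (p0, p8, p2) → 6.1193
  f12: (p0, p8, p6) → 13.7113
  f13: (p7, p9, p10) → 54.2259
  f14: (p7, p6, p10) → 39.6694
  f15: (p7, p9, p5) → 25.5539
  f16: (p7, p6, p5) → 19.6359
Σ area = 505.295

Euler characteristic 10−24+16 = 2 ✓


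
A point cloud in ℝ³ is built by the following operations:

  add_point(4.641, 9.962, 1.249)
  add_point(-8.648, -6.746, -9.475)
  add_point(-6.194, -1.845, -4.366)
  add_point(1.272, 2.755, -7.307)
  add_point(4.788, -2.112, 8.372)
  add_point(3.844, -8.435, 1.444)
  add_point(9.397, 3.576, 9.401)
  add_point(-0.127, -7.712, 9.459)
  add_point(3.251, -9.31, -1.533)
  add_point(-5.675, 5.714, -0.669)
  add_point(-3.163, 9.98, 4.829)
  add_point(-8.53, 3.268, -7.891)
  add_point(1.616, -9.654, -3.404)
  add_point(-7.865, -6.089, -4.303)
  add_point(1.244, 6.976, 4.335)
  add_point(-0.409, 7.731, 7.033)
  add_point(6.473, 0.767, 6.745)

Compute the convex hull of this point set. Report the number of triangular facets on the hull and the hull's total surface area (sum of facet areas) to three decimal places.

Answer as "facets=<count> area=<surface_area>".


facets=22 area=1031.348

Extreme-point indices: [0, 1, 3, 5, 6, 7, 8, 9, 10, 11, 12, 13, 15] — 13 of 17 on the boundary.

Area of each hull facet:
  f1: (p13, p7, p1) → 17.3182
  f2: (p13, p7, p10) → 135.2136
  f3: (p15, p10, p6) → 9.4209
  f4: (p15, p7, p6) → 77.1606
  f5: (p15, p7, p10) → 25.5383
  f6: (p11, p3, p1) → 49.8248
  f7: (p11, p13, p1) → 25.6730
  f8: (p0, p10, p6) → 48.7547
  f9: (p0, p3, p6) → 63.5313
  f10: (p0, p11, p10) → 65.8748
  f11: (p0, p11, p3) → 54.8153
  f12: (p8, p3, p6) → 114.7731
  f13: (p9, p13, p10) → 26.7406
  f14: (p9, p11, p10) → 9.2709
  f15: (p9, p11, p13) → 40.8121
  f16: (p5, p7, p6) → 64.5347
  f17: (p5, p8, p6) → 15.6027
  f18: (p5, p8, p7) → 8.8541
  f19: (p12, p7, p1) → 75.7926
  f20: (p12, p8, p7) → 12.2982
  f21: (p12, p3, p1) → 73.3216
  f22: (p12, p8, p3) → 16.2216
Σ area = 1031.348

Check V−E+F: 13 − 33 + 22 = 2.


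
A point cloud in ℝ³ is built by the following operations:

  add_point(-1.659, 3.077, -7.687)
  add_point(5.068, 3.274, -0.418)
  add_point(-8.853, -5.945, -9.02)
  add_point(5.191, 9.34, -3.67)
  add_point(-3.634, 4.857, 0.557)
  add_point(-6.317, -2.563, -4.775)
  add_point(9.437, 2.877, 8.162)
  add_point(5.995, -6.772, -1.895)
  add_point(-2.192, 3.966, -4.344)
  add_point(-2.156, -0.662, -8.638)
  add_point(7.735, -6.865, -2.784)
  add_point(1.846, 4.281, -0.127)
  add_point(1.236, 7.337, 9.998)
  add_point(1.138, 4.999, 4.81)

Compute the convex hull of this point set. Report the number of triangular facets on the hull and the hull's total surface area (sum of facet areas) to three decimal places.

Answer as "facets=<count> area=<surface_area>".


facets=14 area=766.479

9 of the 14 inputs are extreme points: [0, 2, 3, 4, 6, 7, 9, 10, 12].

Facet areas (half cross-product norm):
  f1: (p3, p10, p6) → 97.5141
  f2: (p7, p10, p2) → 12.8178
  f3: (p7, p10, p6) → 13.9088
  f4: (p9, p10, p2) → 52.8234
  f5: (p9, p3, p10) → 85.0080
  f6: (p12, p7, p6) → 66.2352
  f7: (p12, p7, p2) → 157.1152
  f8: (p12, p3, p6) → 63.8900
  f9: (p12, p4, p2) → 43.8751
  f10: (p12, p4, p3) → 58.2758
  f11: (p0, p9, p3) → 12.3368
  f12: (p0, p4, p3) → 41.0181
  f13: (p0, p9, p2) → 11.7635
  f14: (p0, p4, p2) → 49.8975
Σ area = 766.479

Check V−E+F: 9 − 21 + 14 = 2.


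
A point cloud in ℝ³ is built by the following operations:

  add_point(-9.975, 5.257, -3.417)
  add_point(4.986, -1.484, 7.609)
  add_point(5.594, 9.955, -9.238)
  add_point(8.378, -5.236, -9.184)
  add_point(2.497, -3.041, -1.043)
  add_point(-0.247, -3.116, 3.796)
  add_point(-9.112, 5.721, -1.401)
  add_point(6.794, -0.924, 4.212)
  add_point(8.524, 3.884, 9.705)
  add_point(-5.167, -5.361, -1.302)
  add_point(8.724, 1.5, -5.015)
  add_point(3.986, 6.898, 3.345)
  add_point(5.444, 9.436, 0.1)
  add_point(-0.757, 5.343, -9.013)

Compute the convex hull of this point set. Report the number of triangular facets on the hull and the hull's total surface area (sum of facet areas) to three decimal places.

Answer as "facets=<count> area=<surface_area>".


facets=22 area=907.664

Hull vertices (13/14): indices [0, 1, 2, 3, 5, 6, 7, 8, 9, 10, 11, 12, 13].

Facet areas (half cross-product norm):
  f1: (p3, p8, p10) → 44.7190
  f2: (p6, p9, p0) → 13.1617
  f3: (p6, p5, p9) → 43.6437
  f4: (p2, p3, p10) → 34.5245
  f5: (p2, p6, p0) → 19.2610
  f6: (p2, p6, p12) → 70.4337
  f7: (p2, p8, p10) → 71.2946
  f8: (p2, p12, p8) → 27.9011
  f9: (p13, p9, p0) → 61.8931
  f10: (p13, p3, p9) → 90.3795
  f11: (p13, p2, p0) → 29.7755
  f12: (p13, p2, p3) → 54.6840
  f13: (p7, p3, p8) → 26.9335
  f14: (p11, p12, p8) → 14.7444
  f15: (p11, p6, p8) → 39.6817
  f16: (p11, p6, p12) → 30.3654
  f17: (p1, p6, p8) → 59.7260
  f18: (p1, p6, p5) → 37.1095
  f19: (p1, p7, p8) → 13.0983
  f20: (p1, p7, p3) → 15.1733
  f21: (p1, p3, p9) → 104.7853
  f22: (p1, p5, p9) → 4.3755
Σ area = 907.664

Euler: V−E+F = 13−33+22 = 2.


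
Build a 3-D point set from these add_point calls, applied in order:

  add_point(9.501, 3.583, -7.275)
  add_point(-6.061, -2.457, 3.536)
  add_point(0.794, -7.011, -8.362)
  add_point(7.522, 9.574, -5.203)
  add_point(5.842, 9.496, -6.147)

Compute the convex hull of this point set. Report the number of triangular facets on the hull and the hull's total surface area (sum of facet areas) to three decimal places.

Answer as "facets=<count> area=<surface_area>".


5 of the 5 inputs are extreme points: [0, 1, 2, 3, 4].

Per-facet area ½‖(b−a)×(c−a)‖:
  f1: (p2, p0, p1) → 99.5005
  f2: (p3, p0, p1) → 65.4873
  f3: (p4, p2, p1) → 121.3565
  f4: (p4, p3, p1) → 17.8060
  f5: (p4, p2, p0) → 45.7318
  f6: (p4, p3, p0) → 6.3881
Σ area = 356.270

Check V−E+F: 5 − 9 + 6 = 2.

facets=6 area=356.270


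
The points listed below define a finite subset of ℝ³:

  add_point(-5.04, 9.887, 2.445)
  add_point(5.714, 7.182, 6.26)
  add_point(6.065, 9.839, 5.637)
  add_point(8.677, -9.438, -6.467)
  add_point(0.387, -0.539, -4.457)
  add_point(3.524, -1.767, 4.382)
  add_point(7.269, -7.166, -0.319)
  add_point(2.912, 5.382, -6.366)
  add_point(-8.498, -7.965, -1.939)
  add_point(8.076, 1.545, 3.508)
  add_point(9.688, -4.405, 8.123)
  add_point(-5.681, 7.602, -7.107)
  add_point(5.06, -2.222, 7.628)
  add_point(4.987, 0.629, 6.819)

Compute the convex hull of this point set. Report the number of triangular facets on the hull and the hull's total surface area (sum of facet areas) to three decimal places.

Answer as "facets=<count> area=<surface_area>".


10 of the 14 inputs are extreme points: [0, 1, 2, 3, 7, 8, 9, 10, 11, 12].

Per-facet area ½‖(b−a)×(c−a)‖:
  f1: (p3, p10, p8) → 134.9451
  f2: (p11, p0, p8) → 81.6818
  f3: (p11, p3, p8) → 146.2835
  f4: (p12, p10, p8) → 35.8114
  f5: (p12, p0, p8) → 133.4736
  f6: (p7, p11, p3) → 57.6057
  f7: (p2, p7, p3) → 101.9317
  f8: (p2, p11, p0) → 53.6832
  f9: (p2, p7, p11) → 57.2509
  f10: (p9, p3, p10) → 56.2658
  f11: (p9, p2, p10) → 26.2627
  f12: (p9, p2, p3) → 32.2784
  f13: (p1, p12, p10) → 22.7350
  f14: (p1, p2, p10) → 7.5641
  f15: (p1, p12, p0) → 54.5887
  f16: (p1, p2, p0) → 15.8717
Σ area = 1018.233

Euler: V−E+F = 10−24+16 = 2.

facets=16 area=1018.233


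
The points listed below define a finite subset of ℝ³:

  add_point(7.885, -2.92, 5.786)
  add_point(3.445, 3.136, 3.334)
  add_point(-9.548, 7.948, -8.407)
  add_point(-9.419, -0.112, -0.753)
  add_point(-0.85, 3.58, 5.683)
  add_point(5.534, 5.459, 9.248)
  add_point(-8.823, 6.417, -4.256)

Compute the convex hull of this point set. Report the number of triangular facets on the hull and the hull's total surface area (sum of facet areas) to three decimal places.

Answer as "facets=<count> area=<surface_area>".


Points on the hull: [0, 1, 2, 3, 4, 5, 6] (7 of 7).

Area of each hull facet:
  f1: (p1, p0, p2) → 42.4663
  f2: (p1, p5, p2) → 43.1905
  f3: (p1, p5, p0) → 25.9678
  f4: (p3, p0, p2) → 97.0105
  f5: (p6, p5, p2) → 28.3395
  f6: (p6, p3, p2) → 11.5064
  f7: (p4, p5, p0) → 34.7442
  f8: (p4, p3, p0) → 56.0780
  f9: (p4, p6, p5) → 28.0661
  f10: (p4, p6, p3) → 41.9959
Σ area = 409.365

Euler characteristic 7−15+10 = 2 ✓

facets=10 area=409.365


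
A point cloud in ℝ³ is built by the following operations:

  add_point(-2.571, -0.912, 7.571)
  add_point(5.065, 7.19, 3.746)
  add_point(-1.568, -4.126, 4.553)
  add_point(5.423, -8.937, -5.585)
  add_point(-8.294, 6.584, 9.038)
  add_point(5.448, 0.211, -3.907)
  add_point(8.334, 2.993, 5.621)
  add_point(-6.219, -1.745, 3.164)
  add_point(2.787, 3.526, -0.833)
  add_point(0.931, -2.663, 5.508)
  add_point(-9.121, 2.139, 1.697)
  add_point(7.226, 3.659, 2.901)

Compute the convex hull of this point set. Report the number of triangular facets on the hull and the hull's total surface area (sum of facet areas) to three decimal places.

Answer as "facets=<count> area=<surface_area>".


Hull vertices (12/12): indices [0, 1, 2, 3, 4, 5, 6, 7, 8, 9, 10, 11].

Area of each hull facet:
  f1: (p5, p3, p10) → 71.9150
  f2: (p5, p3, p6) → 43.3584
  f3: (p7, p3, p10) → 33.0885
  f4: (p9, p3, p6) → 62.9256
  f5: (p9, p0, p6) → 19.0456
  f6: (p4, p1, p6) → 37.4403
  f7: (p4, p0, p6) → 53.0861
  f8: (p4, p1, p10) → 60.7128
  f9: (p4, p7, p10) → 21.7401
  f10: (p4, p7, p0) → 27.2854
  f11: (p8, p1, p10) → 37.1377
  f12: (p8, p5, p10) → 26.9987
  f13: (p8, p5, p1) → 13.0655
  f14: (p11, p1, p6) → 6.2434
  f15: (p11, p5, p6) → 7.5156
  f16: (p11, p5, p1) → 14.9807
  f17: (p2, p9, p3) → 20.1532
  f18: (p2, p9, p0) → 6.4088
  f19: (p2, p7, p3) → 32.4658
  f20: (p2, p7, p0) → 11.5278
Σ area = 607.095

Euler: V−E+F = 12−30+20 = 2.

facets=20 area=607.095
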